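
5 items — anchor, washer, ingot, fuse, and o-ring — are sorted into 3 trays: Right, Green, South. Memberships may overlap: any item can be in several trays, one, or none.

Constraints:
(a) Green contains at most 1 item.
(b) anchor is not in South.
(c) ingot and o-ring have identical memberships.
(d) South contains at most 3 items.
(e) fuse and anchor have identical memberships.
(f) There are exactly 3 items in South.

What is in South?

From (b): anchor ∉ South.
(e): fuse matches anchor: fuse ∉ South.
(f): only 3 candidates remain for South, so all are in.

South = {ingot, o-ring, washer}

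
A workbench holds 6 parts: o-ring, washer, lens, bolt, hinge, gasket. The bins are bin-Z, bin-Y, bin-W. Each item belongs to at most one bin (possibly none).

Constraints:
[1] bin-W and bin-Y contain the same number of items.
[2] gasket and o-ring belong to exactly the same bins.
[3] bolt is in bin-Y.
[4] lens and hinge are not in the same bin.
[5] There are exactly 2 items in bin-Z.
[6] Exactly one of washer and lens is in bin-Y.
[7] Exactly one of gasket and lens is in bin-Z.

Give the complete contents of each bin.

bin-Z = {gasket, o-ring}; bin-Y = {bolt, lens}; bin-W = {hinge, washer}

From (3): bolt ∈ bin-Y.
Suppose o-ring ∉ bin-Z: no assignment then satisfies all the clues, so o-ring ∈ bin-Z.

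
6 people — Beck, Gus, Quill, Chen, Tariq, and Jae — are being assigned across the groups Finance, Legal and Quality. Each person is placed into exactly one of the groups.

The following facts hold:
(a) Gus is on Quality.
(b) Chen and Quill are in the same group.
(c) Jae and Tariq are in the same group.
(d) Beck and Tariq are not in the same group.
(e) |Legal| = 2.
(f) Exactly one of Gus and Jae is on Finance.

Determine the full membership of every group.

Finance = {Jae, Tariq}; Legal = {Chen, Quill}; Quality = {Beck, Gus}

From (a): Gus ∈ Quality.
(f) (exactly one): Jae ∈ Finance.
(c): Tariq matches Jae: Tariq ∈ Finance.
(d): Beck ∉ Finance.
Suppose Beck ∈ Legal: no assignment then satisfies all the clues, so Beck ∉ Legal.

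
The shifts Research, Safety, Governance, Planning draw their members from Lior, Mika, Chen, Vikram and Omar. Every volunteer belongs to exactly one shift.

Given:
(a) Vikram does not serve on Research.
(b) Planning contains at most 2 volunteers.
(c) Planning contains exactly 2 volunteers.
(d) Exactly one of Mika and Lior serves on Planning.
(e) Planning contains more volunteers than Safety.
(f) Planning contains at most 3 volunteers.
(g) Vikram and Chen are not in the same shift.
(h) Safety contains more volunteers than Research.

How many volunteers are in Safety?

1

From (a): Vikram ∉ Research.
Suppose Lior ∈ Research: no assignment then satisfies all the clues, so Lior ∉ Research.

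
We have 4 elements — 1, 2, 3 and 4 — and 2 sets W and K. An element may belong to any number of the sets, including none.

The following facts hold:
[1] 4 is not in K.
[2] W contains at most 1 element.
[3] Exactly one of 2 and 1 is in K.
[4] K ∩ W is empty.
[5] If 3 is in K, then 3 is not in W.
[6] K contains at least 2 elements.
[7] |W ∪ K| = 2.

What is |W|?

0

From (1): 4 ∉ K.
Suppose 1 ∈ W: no assignment then satisfies all the clues, so 1 ∉ W.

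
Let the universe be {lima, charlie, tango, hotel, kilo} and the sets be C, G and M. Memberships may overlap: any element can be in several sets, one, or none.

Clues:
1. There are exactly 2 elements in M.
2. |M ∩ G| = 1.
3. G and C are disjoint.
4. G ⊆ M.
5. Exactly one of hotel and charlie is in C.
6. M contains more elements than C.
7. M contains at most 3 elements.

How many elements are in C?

1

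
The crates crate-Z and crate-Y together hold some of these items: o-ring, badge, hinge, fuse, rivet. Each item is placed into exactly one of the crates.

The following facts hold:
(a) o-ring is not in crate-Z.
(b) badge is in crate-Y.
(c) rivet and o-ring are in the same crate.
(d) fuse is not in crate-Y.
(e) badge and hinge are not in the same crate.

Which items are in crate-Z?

From (a): o-ring ∉ crate-Z.
From (b): badge ∈ crate-Y.
From (d): fuse ∉ crate-Y.
(c): rivet matches o-ring: rivet ∉ crate-Z.
(e): hinge ∉ crate-Y.
Only one crate left: o-ring ∈ crate-Y.
Only one crate left: hinge ∈ crate-Z.
Only one crate left: fuse ∈ crate-Z.
Only one crate left: rivet ∈ crate-Y.

crate-Z = {fuse, hinge}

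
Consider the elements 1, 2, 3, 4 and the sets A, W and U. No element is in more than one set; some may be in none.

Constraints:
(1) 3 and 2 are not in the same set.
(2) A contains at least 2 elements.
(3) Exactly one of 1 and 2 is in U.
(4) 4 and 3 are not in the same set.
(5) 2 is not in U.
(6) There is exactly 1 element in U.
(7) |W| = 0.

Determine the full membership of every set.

A = {2, 4}; W = {}; U = {1}

From (5): 2 ∉ U.
(3) (exactly one): 1 ∈ U.
(6): U already has 1, so the rest are out.
(7): W already has 0, so the rest are out.
Suppose 2 ∉ A: no assignment then satisfies all the clues, so 2 ∈ A.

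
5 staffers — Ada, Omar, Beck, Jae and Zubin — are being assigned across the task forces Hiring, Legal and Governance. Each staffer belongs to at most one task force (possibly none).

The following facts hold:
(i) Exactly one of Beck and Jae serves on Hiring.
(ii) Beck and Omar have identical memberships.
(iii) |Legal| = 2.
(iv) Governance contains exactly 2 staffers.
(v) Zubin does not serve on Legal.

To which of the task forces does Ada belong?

Ada: Governance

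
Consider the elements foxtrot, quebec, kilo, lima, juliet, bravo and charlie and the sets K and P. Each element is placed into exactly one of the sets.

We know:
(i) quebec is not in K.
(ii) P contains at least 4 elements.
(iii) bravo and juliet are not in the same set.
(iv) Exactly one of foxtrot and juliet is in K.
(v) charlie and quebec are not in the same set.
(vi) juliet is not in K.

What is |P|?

From (i): quebec ∉ K.
From (vi): juliet ∉ K.
(iv) (exactly one): foxtrot ∈ K.
Only one set left: quebec ∈ P.
Only one set left: juliet ∈ P.
(iii): bravo ∉ P.
(v): charlie ∉ P.
Only one set left: bravo ∈ K.
Only one set left: charlie ∈ K.
(ii): only 4 candidates remain for P, so all are in.

4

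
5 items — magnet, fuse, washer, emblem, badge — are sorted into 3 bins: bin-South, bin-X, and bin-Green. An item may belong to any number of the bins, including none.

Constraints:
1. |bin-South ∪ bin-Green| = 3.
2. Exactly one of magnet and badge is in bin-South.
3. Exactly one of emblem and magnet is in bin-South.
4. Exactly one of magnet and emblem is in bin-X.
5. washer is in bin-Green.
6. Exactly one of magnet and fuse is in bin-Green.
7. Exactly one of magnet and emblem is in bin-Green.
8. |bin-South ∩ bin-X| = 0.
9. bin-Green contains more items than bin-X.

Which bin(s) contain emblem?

From (5): washer ∈ bin-Green.
Suppose emblem ∈ bin-South: no assignment then satisfies all the clues, so emblem ∉ bin-South.

emblem: bin-X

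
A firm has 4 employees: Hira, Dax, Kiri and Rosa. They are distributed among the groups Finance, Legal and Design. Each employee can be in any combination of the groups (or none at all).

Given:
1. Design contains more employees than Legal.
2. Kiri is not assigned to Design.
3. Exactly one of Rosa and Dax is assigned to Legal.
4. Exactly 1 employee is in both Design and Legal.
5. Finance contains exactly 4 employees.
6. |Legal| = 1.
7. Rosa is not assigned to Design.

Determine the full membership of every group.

Finance = {Dax, Hira, Kiri, Rosa}; Legal = {Dax}; Design = {Dax, Hira}

From (2): Kiri ∉ Design.
From (7): Rosa ∉ Design.
(5): only 4 candidates remain for Finance, so all are in.
Suppose Hira ∈ Legal: no assignment then satisfies all the clues, so Hira ∉ Legal.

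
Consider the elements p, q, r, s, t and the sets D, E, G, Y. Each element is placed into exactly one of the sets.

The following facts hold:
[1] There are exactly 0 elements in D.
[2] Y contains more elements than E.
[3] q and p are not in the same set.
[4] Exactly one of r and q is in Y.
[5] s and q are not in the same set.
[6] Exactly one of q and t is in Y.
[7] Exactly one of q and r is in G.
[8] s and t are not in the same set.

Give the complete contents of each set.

D = {}; E = {s}; G = {q}; Y = {p, r, t}

(1): D already has 0, so the rest are out.
Suppose p ∈ E: no assignment then satisfies all the clues, so p ∉ E.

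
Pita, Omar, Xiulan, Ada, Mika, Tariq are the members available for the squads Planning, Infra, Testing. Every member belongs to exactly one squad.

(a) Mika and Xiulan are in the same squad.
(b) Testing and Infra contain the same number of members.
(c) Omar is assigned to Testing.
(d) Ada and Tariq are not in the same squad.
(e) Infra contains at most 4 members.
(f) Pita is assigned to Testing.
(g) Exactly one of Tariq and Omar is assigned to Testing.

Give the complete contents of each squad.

Planning = {}; Infra = {Mika, Tariq, Xiulan}; Testing = {Ada, Omar, Pita}

From (c): Omar ∈ Testing.
From (f): Pita ∈ Testing.
(g) (exactly one): Tariq ∉ Testing.
Suppose Xiulan ∈ Planning: no assignment then satisfies all the clues, so Xiulan ∉ Planning.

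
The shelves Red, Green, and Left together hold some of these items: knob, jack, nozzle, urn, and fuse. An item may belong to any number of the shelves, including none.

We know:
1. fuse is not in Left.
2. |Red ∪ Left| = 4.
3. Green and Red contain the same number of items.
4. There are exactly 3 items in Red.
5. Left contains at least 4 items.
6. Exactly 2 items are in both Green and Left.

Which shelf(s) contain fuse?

fuse: Green

From (1): fuse ∉ Left.
(5): only 4 candidates remain for Left, so all are in.
Suppose fuse ∈ Red: no assignment then satisfies all the clues, so fuse ∉ Red.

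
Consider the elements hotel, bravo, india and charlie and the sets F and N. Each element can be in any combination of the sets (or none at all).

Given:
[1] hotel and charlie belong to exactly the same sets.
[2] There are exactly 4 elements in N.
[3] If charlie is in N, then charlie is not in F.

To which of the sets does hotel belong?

(2): only 4 candidates remain for N, so all are in.
(3): charlie ∉ F.
(1): hotel matches charlie: hotel ∉ F.

hotel: N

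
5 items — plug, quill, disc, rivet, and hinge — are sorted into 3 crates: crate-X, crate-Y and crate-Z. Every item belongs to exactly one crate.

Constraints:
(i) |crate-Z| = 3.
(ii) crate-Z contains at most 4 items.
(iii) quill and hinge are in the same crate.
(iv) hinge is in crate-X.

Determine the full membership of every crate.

From (iv): hinge ∈ crate-X.
(iii): quill matches hinge: quill ∈ crate-X.
(i): only 3 candidates remain for crate-Z, so all are in.

crate-X = {hinge, quill}; crate-Y = {}; crate-Z = {disc, plug, rivet}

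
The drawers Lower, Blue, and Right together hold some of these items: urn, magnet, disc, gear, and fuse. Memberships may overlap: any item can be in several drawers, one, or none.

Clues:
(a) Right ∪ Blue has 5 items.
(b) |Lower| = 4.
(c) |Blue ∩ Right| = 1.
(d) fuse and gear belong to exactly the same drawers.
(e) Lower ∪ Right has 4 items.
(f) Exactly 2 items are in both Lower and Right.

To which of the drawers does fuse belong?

fuse: Blue, Lower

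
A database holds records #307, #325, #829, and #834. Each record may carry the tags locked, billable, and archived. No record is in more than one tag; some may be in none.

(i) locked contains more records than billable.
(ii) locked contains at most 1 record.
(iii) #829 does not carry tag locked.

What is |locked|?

1

From (iii): #829 ∉ locked.
Suppose #307 ∈ billable: no assignment then satisfies all the clues, so #307 ∉ billable.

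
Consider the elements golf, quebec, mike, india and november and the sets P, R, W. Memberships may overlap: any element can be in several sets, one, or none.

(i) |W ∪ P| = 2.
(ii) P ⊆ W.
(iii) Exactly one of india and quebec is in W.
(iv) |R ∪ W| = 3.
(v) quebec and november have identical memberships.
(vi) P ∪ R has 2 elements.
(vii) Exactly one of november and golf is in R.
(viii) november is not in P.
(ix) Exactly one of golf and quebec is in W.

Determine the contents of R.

R = {golf, mike}

From (viii): november ∉ P.
(v): quebec matches november: quebec ∉ P.
Suppose golf ∉ R: no assignment then satisfies all the clues, so golf ∈ R.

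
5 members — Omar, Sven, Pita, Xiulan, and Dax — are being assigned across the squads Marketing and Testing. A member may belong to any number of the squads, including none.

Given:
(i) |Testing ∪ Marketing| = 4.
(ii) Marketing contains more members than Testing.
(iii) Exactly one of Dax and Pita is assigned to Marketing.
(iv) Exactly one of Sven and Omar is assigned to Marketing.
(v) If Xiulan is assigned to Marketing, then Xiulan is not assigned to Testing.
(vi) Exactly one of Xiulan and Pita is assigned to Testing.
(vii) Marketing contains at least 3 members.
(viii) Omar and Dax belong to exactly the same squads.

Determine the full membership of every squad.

Marketing = {Dax, Omar, Xiulan}; Testing = {Pita}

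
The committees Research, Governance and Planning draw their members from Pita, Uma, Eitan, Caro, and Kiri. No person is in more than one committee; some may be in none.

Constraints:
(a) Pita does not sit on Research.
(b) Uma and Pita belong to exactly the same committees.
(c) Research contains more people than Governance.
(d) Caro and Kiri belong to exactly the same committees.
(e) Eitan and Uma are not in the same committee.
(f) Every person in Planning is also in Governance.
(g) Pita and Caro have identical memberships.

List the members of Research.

From (a): Pita ∉ Research.
(b): Uma matches Pita: Uma ∉ Research.
(g): Caro matches Pita: Caro ∉ Research.
(d): Kiri matches Caro: Kiri ∉ Research.
Suppose Eitan ∉ Research: no assignment then satisfies all the clues, so Eitan ∈ Research.

Research = {Eitan}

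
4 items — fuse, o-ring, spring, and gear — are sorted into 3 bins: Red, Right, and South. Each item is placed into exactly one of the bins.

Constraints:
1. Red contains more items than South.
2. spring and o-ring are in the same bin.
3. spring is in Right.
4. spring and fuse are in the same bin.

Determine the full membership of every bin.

Red = {gear}; Right = {fuse, o-ring, spring}; South = {}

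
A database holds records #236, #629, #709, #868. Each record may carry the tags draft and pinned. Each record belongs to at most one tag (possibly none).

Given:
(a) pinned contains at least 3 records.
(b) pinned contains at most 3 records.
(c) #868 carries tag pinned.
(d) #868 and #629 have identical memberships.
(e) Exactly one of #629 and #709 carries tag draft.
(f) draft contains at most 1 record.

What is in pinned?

pinned = {#236, #629, #868}

From (c): #868 ∈ pinned.
(d): #629 matches #868: #629 ∉ draft.
(d): #629 matches #868: #629 ∈ pinned.
(e) (exactly one): #709 ∈ draft.
(f): draft already has 1, so the rest are out.
(a): only 3 candidates remain for pinned, so all are in.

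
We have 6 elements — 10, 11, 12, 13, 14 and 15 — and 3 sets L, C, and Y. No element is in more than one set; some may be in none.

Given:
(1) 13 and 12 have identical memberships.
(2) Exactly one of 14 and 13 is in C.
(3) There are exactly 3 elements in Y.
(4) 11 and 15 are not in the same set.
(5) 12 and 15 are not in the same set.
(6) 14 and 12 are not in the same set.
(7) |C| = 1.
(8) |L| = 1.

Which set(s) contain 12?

12: Y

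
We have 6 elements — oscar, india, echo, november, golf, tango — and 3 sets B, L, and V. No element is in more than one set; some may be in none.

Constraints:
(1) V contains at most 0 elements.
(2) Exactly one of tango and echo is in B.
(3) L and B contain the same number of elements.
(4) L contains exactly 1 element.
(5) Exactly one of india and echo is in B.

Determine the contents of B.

B = {echo}

(1): V already has 0, so the rest are out.
Suppose oscar ∈ B: no assignment then satisfies all the clues, so oscar ∉ B.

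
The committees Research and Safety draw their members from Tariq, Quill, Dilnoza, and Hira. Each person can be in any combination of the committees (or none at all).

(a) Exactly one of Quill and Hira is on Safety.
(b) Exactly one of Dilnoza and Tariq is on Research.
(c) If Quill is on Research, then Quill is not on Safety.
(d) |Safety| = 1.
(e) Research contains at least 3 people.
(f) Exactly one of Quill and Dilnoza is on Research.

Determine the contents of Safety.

Safety = {Hira}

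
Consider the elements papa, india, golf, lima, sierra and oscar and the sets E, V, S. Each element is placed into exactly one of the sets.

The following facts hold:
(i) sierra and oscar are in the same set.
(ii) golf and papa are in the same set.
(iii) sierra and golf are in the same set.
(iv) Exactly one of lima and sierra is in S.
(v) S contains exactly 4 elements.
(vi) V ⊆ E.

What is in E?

E = {india, lima}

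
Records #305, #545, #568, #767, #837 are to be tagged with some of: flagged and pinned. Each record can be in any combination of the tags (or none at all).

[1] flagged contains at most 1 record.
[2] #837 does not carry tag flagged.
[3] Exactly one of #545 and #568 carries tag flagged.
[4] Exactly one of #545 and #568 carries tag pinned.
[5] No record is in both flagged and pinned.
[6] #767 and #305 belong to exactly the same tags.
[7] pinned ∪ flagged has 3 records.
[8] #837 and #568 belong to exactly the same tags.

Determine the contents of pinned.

pinned = {#568, #837}

From (2): #837 ∉ flagged.
(8): #568 matches #837: #568 ∉ flagged.
(3) (exactly one): #545 ∈ flagged.
(5) (disjoint): #545 ∉ pinned.
(1): flagged already has 1, so the rest are out.
(4) (exactly one): #568 ∈ pinned.
(8): #837 matches #568: #837 ∈ pinned.
Suppose #305 ∈ pinned: no assignment then satisfies all the clues, so #305 ∉ pinned.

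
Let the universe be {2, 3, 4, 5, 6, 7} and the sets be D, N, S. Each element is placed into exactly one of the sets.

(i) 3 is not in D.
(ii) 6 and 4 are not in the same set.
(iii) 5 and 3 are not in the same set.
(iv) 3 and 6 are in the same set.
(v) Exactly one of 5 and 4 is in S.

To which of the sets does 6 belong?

6: N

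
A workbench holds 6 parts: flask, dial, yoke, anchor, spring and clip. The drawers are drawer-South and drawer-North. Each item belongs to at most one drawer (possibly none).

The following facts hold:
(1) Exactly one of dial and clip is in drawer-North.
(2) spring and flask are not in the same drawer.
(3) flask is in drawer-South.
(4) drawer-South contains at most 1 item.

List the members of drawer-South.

From (3): flask ∈ drawer-South.
(2): spring ∉ drawer-South.
(4): drawer-South already has 1, so the rest are out.

drawer-South = {flask}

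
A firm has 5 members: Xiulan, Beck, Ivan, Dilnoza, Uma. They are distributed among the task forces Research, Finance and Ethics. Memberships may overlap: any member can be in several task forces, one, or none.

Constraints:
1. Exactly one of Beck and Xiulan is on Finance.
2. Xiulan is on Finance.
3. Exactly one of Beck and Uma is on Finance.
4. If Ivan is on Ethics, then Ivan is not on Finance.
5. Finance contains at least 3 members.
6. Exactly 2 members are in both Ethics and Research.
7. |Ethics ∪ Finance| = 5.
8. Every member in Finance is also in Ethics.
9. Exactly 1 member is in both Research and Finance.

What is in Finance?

Finance = {Dilnoza, Uma, Xiulan}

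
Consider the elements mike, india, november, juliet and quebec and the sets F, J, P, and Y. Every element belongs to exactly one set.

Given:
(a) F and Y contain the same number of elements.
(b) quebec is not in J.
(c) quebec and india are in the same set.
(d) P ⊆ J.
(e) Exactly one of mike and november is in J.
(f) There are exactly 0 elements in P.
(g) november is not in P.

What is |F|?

2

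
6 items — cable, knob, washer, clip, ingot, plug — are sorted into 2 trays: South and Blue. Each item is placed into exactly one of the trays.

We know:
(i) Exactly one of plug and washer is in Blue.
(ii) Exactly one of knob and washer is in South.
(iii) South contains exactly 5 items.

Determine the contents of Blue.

Blue = {washer}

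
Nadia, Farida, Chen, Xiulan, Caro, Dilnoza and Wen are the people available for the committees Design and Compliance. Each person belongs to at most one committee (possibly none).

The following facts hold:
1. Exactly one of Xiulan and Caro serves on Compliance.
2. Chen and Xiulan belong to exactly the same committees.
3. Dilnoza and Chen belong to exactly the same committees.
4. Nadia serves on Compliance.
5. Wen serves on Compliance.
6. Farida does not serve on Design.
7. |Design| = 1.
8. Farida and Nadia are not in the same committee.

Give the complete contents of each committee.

From (4): Nadia ∈ Compliance.
From (5): Wen ∈ Compliance.
From (6): Farida ∉ Design.
(8): Farida ∉ Compliance.
Suppose Chen ∈ Design: no assignment then satisfies all the clues, so Chen ∉ Design.

Design = {Caro}; Compliance = {Chen, Dilnoza, Nadia, Wen, Xiulan}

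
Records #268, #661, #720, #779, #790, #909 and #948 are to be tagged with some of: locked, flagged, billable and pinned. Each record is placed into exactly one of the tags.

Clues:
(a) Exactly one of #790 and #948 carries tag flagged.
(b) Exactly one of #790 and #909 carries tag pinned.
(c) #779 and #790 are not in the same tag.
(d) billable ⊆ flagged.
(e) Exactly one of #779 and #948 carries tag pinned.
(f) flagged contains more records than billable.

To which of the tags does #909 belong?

#909: pinned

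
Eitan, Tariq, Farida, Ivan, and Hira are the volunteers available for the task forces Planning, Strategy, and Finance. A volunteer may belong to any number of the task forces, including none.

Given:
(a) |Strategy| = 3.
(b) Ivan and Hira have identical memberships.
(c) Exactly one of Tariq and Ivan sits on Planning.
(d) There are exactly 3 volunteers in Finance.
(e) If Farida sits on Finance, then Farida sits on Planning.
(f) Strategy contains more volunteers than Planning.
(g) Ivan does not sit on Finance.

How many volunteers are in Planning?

2

From (g): Ivan ∉ Finance.
(b): Hira matches Ivan: Hira ∉ Finance.
(d): only 3 candidates remain for Finance, so all are in.
(e): Farida ∈ Planning.
Suppose Eitan ∈ Planning: no assignment then satisfies all the clues, so Eitan ∉ Planning.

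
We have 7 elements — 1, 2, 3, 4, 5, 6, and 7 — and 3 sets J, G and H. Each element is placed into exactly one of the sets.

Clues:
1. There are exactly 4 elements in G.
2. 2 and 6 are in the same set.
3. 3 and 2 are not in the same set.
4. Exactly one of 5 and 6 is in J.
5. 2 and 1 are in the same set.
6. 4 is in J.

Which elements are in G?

G = {1, 2, 6, 7}

From (6): 4 ∈ J.
Suppose 1 ∉ G: no assignment then satisfies all the clues, so 1 ∈ G.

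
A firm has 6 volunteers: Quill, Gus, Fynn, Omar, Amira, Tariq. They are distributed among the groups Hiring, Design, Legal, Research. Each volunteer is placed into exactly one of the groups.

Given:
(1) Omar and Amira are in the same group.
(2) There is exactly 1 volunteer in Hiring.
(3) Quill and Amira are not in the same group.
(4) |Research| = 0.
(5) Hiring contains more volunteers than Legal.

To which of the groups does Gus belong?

Gus: Design

(4): Research already has 0, so the rest are out.
Suppose Gus ∈ Hiring: no assignment then satisfies all the clues, so Gus ∉ Hiring.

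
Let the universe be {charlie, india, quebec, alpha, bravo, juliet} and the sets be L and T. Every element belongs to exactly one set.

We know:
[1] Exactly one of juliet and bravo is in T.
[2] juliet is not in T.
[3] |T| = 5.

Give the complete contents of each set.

L = {juliet}; T = {alpha, bravo, charlie, india, quebec}

From (2): juliet ∉ T.
(1) (exactly one): bravo ∈ T.
(3): only 5 candidates remain for T, so all are in.
Only one set left: juliet ∈ L.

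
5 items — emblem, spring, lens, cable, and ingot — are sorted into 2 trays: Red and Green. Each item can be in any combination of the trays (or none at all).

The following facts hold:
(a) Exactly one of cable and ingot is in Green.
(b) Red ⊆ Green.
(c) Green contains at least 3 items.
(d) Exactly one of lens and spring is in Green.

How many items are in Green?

3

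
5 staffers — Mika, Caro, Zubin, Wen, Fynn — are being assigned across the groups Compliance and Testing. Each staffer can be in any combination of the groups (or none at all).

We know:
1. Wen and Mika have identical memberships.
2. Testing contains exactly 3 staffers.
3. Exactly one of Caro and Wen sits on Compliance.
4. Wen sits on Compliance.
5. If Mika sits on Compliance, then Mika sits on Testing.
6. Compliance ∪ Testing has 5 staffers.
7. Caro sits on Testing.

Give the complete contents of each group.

Compliance = {Fynn, Mika, Wen, Zubin}; Testing = {Caro, Mika, Wen}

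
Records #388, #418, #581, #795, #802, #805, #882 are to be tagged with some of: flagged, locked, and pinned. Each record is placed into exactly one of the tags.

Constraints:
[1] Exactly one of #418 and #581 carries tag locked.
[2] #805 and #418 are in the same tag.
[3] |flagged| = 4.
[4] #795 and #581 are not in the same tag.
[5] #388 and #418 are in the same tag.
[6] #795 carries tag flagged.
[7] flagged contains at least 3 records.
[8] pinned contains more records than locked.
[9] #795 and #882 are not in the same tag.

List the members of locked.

locked = {#581}

From (6): #795 ∈ flagged.
(4): #581 ∉ flagged.
(9): #882 ∉ flagged.
Suppose #388 ∈ locked: no assignment then satisfies all the clues, so #388 ∉ locked.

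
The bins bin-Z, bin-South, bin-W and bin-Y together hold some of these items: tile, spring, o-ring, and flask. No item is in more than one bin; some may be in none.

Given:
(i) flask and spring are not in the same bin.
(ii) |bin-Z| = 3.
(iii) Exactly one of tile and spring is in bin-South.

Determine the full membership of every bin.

bin-Z = {flask, o-ring, tile}; bin-South = {spring}; bin-W = {}; bin-Y = {}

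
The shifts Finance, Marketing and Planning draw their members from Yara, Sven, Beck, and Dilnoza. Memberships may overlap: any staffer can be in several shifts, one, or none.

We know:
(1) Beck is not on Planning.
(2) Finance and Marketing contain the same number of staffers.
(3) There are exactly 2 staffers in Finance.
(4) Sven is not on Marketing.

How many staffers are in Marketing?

From (1): Beck ∉ Planning.
From (4): Sven ∉ Marketing.

2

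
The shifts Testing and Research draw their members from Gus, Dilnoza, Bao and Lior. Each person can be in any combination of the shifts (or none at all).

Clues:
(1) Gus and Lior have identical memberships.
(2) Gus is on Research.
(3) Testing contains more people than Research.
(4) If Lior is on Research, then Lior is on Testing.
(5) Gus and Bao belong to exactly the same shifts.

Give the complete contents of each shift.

Testing = {Bao, Dilnoza, Gus, Lior}; Research = {Bao, Gus, Lior}

From (2): Gus ∈ Research.
(1): Lior matches Gus: Lior ∈ Research.
(4): Lior ∈ Testing.
(5): Bao matches Gus: Bao ∈ Research.
(1): Gus matches Lior: Gus ∈ Testing.
(5): Bao matches Gus: Bao ∈ Testing.
Suppose Dilnoza ∉ Testing: no assignment then satisfies all the clues, so Dilnoza ∈ Testing.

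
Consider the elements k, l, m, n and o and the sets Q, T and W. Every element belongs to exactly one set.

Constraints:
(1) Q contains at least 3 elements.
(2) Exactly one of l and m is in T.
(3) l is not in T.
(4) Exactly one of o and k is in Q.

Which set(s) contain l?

l: Q

From (3): l ∉ T.
(2) (exactly one): m ∈ T.
Suppose l ∉ Q: no assignment then satisfies all the clues, so l ∈ Q.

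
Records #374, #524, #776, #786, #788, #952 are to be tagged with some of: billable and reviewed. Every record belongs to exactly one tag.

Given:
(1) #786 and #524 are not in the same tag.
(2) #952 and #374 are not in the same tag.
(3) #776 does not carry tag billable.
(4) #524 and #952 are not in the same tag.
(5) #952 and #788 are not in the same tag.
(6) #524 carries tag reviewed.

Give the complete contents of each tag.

From (3): #776 ∉ billable.
From (6): #524 ∈ reviewed.
(1): #786 ∉ reviewed.
(4): #952 ∉ reviewed.
Only one tag left: #776 ∈ reviewed.
Only one tag left: #786 ∈ billable.
Only one tag left: #952 ∈ billable.
(2): #374 ∉ billable.
(5): #788 ∉ billable.
Only one tag left: #374 ∈ reviewed.
Only one tag left: #788 ∈ reviewed.

billable = {#786, #952}; reviewed = {#374, #524, #776, #788}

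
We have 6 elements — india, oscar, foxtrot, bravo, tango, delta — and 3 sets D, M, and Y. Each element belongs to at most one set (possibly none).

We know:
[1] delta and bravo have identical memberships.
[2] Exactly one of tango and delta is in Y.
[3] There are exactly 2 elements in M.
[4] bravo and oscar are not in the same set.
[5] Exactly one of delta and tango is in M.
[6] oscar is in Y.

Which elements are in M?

M = {bravo, delta}

From (6): oscar ∈ Y.
(4): bravo ∉ Y.
(1): delta matches bravo: delta ∉ Y.
(2) (exactly one): tango ∈ Y.
(5) (exactly one): delta ∈ M.
(1): bravo matches delta: bravo ∉ D.
(1): bravo matches delta: bravo ∈ M.
(3): M already has 2, so the rest are out.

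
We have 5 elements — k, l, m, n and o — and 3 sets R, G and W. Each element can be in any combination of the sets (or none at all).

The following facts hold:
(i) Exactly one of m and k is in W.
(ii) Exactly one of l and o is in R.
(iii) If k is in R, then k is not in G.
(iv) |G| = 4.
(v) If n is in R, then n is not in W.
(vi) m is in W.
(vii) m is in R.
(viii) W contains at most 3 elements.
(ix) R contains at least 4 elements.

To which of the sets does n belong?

n: G, R

From (vi): m ∈ W.
From (vii): m ∈ R.
(i) (exactly one): k ∉ W.
Suppose n ∉ R: no assignment then satisfies all the clues, so n ∈ R.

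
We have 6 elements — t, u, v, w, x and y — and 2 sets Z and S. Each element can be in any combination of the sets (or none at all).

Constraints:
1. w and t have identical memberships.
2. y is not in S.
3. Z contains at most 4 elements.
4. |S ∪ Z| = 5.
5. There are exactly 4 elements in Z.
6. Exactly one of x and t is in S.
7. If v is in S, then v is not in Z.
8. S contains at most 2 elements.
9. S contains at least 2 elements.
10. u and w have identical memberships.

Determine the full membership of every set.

Z = {t, u, w, x}; S = {v, x}

From (2): y ∉ S.
Suppose t ∉ Z: no assignment then satisfies all the clues, so t ∈ Z.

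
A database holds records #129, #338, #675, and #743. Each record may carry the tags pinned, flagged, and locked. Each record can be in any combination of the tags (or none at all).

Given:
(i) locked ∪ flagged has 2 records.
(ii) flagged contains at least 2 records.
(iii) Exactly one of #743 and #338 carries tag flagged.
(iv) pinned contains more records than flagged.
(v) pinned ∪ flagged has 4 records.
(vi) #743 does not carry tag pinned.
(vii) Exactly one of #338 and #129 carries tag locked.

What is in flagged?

From (vi): #743 ∉ pinned.
Suppose #129 ∉ flagged: no assignment then satisfies all the clues, so #129 ∈ flagged.

flagged = {#129, #743}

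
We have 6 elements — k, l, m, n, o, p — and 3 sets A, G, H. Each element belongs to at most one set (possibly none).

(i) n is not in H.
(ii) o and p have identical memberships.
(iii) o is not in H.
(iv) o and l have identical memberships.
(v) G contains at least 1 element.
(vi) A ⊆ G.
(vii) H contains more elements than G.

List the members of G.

G = {n}

From (i): n ∉ H.
From (iii): o ∉ H.
(ii): p matches o: p ∉ H.
(iv): l matches o: l ∉ H.
Suppose k ∈ G: no assignment then satisfies all the clues, so k ∉ G.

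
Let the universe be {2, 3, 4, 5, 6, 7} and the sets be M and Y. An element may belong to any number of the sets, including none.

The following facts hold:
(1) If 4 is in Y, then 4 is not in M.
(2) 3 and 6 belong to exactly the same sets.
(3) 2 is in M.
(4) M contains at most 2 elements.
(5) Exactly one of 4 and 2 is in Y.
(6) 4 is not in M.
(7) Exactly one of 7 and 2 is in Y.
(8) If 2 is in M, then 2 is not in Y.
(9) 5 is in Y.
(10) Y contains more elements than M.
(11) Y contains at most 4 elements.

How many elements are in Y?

From (3): 2 ∈ M.
From (6): 4 ∉ M.
From (9): 5 ∈ Y.
(8): 2 ∉ Y.
(5) (exactly one): 4 ∈ Y.
(7) (exactly one): 7 ∈ Y.
Suppose 3 ∈ M: no assignment then satisfies all the clues, so 3 ∉ M.

3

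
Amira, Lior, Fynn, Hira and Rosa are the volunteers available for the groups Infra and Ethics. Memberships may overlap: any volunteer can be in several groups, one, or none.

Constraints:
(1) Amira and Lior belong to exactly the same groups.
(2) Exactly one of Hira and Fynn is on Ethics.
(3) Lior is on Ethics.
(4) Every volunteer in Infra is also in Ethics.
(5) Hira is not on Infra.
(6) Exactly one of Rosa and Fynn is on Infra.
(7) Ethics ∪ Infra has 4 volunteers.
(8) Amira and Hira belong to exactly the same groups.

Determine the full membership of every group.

Infra = {Rosa}; Ethics = {Amira, Hira, Lior, Rosa}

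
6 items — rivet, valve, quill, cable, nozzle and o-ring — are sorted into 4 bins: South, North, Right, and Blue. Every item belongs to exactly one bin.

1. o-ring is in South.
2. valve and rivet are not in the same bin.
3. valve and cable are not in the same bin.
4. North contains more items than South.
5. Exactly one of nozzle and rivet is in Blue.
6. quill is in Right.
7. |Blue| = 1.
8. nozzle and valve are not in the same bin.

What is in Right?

Right = {quill, valve}

From (1): o-ring ∈ South.
From (6): quill ∈ Right.
Suppose rivet ∈ Right: no assignment then satisfies all the clues, so rivet ∉ Right.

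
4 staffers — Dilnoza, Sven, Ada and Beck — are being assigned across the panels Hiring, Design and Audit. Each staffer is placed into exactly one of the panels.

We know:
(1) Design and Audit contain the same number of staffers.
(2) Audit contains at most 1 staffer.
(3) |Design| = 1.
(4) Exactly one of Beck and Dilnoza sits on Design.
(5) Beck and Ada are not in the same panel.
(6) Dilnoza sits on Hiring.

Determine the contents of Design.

Design = {Beck}

From (6): Dilnoza ∈ Hiring.
(4) (exactly one): Beck ∈ Design.
(5): Ada ∉ Design.
(3): Design already has 1, so the rest are out.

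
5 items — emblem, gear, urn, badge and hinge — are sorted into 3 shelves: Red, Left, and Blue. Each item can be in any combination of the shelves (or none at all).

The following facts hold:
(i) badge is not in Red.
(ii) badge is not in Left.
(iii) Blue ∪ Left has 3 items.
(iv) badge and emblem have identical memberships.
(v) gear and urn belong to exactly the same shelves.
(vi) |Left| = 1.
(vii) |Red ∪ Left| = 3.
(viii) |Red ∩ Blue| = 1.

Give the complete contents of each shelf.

Red = {gear, hinge, urn}; Left = {hinge}; Blue = {badge, emblem, hinge}

From (i): badge ∉ Red.
From (ii): badge ∉ Left.
(iv): emblem matches badge: emblem ∉ Red.
(iv): emblem matches badge: emblem ∉ Left.
Suppose emblem ∉ Blue: no assignment then satisfies all the clues, so emblem ∈ Blue.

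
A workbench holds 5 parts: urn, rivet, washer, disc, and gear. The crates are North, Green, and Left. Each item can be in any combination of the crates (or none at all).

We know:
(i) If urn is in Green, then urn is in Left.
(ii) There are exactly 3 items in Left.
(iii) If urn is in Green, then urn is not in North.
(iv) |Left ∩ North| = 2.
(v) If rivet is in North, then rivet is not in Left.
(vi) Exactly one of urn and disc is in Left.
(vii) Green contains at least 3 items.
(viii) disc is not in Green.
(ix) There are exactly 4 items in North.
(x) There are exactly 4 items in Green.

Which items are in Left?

From (viii): disc ∉ Green.
(x): only 4 candidates remain for Green, so all are in.
(i): urn ∈ Left.
(iii): urn ∉ North.
(vi) (exactly one): disc ∉ Left.
(ix): only 4 candidates remain for North, so all are in.
(v): rivet ∉ Left.
(ii): only 3 candidates remain for Left, so all are in.

Left = {gear, urn, washer}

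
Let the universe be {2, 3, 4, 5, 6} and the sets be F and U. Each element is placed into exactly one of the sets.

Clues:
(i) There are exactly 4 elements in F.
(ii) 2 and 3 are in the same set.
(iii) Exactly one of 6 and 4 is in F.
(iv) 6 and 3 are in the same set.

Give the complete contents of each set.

F = {2, 3, 5, 6}; U = {4}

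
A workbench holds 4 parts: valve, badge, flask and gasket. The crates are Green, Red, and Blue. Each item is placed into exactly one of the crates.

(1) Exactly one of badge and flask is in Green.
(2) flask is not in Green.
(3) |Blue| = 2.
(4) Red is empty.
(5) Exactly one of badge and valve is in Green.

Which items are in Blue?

From (2): flask ∉ Green.
(1) (exactly one): badge ∈ Green.
(4): Red already has 0, so the rest are out.
(5) (exactly one): valve ∉ Green.
Only one crate left: valve ∈ Blue.
Only one crate left: flask ∈ Blue.
(3): Blue already has 2, so the rest are out.
Only one crate left: gasket ∈ Green.

Blue = {flask, valve}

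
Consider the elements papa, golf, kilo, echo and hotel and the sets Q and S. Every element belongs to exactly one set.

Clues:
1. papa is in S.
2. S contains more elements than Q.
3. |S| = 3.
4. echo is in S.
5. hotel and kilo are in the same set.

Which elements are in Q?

Q = {hotel, kilo}

From (1): papa ∈ S.
From (4): echo ∈ S.
Suppose golf ∈ Q: no assignment then satisfies all the clues, so golf ∉ Q.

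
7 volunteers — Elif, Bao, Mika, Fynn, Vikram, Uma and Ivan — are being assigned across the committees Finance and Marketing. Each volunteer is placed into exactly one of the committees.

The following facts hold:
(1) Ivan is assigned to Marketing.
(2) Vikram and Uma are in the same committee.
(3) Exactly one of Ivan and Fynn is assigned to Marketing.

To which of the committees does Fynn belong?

From (1): Ivan ∈ Marketing.
(3) (exactly one): Fynn ∉ Marketing.
Only one committee left: Fynn ∈ Finance.

Fynn: Finance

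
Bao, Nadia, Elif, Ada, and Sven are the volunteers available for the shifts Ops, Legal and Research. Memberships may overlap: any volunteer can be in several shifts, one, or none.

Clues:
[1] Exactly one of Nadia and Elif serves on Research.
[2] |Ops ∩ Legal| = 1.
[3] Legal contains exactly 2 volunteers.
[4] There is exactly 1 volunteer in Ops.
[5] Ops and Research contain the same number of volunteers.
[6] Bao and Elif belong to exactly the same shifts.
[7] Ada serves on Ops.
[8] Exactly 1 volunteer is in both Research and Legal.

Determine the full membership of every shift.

Ops = {Ada}; Legal = {Ada, Nadia}; Research = {Nadia}

From (7): Ada ∈ Ops.
(4): Ops already has 1, so the rest are out.
Suppose Bao ∈ Legal: no assignment then satisfies all the clues, so Bao ∉ Legal.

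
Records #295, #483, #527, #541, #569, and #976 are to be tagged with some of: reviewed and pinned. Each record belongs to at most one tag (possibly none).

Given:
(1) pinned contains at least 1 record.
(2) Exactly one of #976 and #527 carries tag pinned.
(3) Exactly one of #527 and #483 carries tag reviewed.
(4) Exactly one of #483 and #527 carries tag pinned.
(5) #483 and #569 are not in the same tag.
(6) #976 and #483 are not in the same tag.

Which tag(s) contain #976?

#976: none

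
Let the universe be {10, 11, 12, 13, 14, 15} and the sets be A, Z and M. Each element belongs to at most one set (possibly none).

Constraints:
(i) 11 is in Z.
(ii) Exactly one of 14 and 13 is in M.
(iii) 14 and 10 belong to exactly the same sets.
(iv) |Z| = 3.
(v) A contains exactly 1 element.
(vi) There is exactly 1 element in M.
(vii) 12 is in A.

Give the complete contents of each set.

A = {12}; Z = {10, 11, 14}; M = {13}

From (i): 11 ∈ Z.
From (vii): 12 ∈ A.
(v): A already has 1, so the rest are out.
Suppose 10 ∉ Z: no assignment then satisfies all the clues, so 10 ∈ Z.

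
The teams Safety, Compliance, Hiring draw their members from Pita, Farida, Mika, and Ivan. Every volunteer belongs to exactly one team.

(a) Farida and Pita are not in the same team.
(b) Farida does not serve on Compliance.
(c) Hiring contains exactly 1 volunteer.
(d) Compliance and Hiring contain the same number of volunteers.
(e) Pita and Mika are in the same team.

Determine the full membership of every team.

Safety = {Mika, Pita}; Compliance = {Ivan}; Hiring = {Farida}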